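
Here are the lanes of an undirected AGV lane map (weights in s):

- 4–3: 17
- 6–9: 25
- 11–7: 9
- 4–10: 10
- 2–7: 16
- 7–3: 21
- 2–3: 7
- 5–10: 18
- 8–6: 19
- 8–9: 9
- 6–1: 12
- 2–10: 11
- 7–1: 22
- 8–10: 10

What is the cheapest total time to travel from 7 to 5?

45 s

Enumerating some paths:
7 - 3 - 2 - 10 - 5: 21+7+11+18 = 57
7 - 2 - 10 - 5: 16+11+18 = 45
Cheapest is 7 - 2 - 10 - 5 at 45 s.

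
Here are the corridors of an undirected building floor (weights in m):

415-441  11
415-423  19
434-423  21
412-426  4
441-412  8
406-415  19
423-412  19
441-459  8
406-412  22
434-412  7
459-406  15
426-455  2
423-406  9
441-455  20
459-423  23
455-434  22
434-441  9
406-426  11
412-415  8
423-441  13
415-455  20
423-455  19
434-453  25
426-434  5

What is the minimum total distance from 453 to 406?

Shortest distances from 453:
453: 0
434: 25  (via 453)
426: 30  (via 434)
412: 32  (via 434)
455: 32  (via 426)
441: 34  (via 434)
415: 40  (via 412)
406: 41  (via 426)
Shortest route: 453–434–426–406 = 41 m.

41 m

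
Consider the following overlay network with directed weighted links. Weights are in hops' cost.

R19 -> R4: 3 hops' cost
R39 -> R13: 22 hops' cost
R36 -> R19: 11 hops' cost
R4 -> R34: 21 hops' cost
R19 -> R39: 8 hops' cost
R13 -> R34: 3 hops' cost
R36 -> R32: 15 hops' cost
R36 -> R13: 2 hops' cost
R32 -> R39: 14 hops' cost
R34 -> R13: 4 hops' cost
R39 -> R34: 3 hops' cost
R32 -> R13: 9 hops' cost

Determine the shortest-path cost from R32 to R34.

12 hops' cost

Settle nodes by increasing distance from R32:
R32: 0
R13: 9  (via R32)
R34: 12  (via R13)
Shortest route: R32 → R13 → R34 = 12 hops' cost.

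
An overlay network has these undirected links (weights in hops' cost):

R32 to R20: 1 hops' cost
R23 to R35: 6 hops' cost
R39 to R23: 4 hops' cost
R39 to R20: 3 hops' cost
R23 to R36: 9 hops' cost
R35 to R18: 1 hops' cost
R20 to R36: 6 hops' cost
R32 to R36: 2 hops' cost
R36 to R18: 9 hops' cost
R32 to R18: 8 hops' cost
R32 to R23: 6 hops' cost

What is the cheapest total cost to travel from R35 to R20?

Settle nodes by increasing distance from R35:
R35: 0
R18: 1  (via R35)
R23: 6  (via R35)
R32: 9  (via R18)
R20: 10  (via R32)
Shortest route: R35 → R18 → R32 → R20 = 10 hops' cost.

10 hops' cost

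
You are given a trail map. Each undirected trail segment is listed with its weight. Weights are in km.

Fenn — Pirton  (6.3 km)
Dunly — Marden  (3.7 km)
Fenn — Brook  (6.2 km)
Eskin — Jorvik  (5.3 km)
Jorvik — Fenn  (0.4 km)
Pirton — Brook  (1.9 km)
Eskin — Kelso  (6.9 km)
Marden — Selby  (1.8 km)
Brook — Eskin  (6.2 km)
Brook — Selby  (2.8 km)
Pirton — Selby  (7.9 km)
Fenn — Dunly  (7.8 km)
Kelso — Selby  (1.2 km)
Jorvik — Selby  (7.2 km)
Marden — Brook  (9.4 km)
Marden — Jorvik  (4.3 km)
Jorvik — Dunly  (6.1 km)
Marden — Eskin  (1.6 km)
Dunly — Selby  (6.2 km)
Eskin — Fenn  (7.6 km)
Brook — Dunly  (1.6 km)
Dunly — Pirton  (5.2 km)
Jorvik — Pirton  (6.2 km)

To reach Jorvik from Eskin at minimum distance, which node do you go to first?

Enumerating some paths:
Eskin–Jorvik: 5.3 = 5.3
Eskin–Marden–Jorvik: 1.6+4.3 = 5.9
Eskin–Fenn–Jorvik: 7.6+0.4 = 8
Eskin–Marden–Selby–Jorvik: 1.6+1.8+7.2 = 10.6
The minimum is 5.3 km via Eskin–Jorvik.
So from Eskin the first move is to Jorvik.

Jorvik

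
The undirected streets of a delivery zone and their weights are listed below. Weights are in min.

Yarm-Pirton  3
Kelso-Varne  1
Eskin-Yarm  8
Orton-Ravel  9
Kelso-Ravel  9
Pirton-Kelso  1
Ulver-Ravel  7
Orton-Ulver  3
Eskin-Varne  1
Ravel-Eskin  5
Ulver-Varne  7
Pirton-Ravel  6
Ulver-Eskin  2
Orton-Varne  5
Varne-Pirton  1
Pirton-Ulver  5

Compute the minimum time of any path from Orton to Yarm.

Settle nodes by increasing distance from Orton:
Orton: 0
Ulver: 3  (via Orton)
Varne: 5  (via Orton)
Eskin: 5  (via Ulver)
Pirton: 6  (via Varne)
Kelso: 6  (via Varne)
Yarm: 9  (via Pirton)
Shortest route: Orton–Varne–Pirton–Yarm = 9 min.

9 min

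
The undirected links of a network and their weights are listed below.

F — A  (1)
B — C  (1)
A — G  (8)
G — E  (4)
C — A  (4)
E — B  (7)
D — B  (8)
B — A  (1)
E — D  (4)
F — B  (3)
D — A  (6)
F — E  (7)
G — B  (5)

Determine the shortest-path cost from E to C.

Enumerating some paths:
E → G → B → C: 4+5+1 = 10
E → F → B → C: 7+3+1 = 11
E → F → A → B → C: 7+1+1+1 = 10
E → B → C: 7+1 = 8
The minimum is 8 via E → B → C.

8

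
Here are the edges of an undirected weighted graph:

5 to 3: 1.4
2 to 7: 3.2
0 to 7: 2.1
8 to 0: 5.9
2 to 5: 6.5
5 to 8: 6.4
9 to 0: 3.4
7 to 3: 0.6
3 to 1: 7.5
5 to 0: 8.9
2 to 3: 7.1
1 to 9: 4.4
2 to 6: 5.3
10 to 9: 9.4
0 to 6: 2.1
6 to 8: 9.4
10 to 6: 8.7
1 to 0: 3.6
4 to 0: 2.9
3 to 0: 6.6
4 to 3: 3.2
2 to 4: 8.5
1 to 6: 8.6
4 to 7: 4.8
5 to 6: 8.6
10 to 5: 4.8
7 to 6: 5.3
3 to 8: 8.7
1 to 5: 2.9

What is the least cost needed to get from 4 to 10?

Enumerating some paths:
4–3–5–10: 3.2+1.4+4.8 = 9.4
4–7–3–5–10: 4.8+0.6+1.4+4.8 = 11.6
The minimum is 9.4 via 4–3–5–10.

9.4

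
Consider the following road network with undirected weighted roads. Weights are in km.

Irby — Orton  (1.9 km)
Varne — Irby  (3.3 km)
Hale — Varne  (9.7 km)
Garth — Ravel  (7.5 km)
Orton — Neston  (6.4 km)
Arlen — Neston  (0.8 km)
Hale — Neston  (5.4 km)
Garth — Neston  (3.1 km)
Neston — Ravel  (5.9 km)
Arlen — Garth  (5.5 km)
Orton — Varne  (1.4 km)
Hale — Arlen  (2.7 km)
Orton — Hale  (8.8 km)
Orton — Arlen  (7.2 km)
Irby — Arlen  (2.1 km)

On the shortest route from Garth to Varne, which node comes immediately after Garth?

Compare a few routes:
Garth–Arlen–Irby–Varne: 5.5+2.1+3.3 = 10.9
Garth–Neston–Arlen–Irby–Varne: 3.1+0.8+2.1+3.3 = 9.3
The minimum is 9.3 km via Garth–Neston–Arlen–Irby–Varne.
So from Garth the first move is to Neston.

Neston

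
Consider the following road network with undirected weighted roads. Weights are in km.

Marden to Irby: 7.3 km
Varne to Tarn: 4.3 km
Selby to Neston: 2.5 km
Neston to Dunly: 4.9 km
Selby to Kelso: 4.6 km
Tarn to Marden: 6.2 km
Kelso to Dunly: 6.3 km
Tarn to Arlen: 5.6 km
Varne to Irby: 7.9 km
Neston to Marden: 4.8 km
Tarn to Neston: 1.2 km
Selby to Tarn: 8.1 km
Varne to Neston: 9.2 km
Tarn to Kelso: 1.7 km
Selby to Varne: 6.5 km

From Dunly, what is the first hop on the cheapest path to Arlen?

Neston

Compare a few routes:
Dunly–Kelso–Selby–Neston–Tarn–Arlen: 6.3+4.6+2.5+1.2+5.6 = 20.2
Dunly–Neston–Selby–Kelso–Tarn–Arlen: 4.9+2.5+4.6+1.7+5.6 = 19.3
Dunly–Kelso–Tarn–Arlen: 6.3+1.7+5.6 = 13.6
Dunly–Neston–Tarn–Arlen: 4.9+1.2+5.6 = 11.7
Cheapest is Dunly–Neston–Tarn–Arlen at 11.7 km.
So from Dunly the first move is to Neston.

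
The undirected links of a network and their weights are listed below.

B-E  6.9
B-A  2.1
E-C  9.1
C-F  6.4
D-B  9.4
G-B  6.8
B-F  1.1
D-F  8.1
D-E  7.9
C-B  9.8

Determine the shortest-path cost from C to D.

Running Dijkstra from C:
C: 0
F: 6.4  (via C)
B: 7.5  (via F)
E: 9.1  (via C)
A: 9.6  (via B)
G: 14.3  (via B)
D: 14.5  (via F)
Shortest route: C → F → D = 14.5.

14.5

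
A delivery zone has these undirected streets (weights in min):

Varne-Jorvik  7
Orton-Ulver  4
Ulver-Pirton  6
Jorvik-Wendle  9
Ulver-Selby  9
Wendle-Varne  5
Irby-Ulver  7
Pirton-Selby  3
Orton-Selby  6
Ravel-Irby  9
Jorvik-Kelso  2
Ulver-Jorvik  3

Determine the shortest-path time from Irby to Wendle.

19 min

Enumerating some paths:
Irby → Ulver → Jorvik → Wendle: 7+3+9 = 19
Irby → Ulver → Jorvik → Varne → Wendle: 7+3+7+5 = 22
Cheapest is Irby → Ulver → Jorvik → Wendle at 19 min.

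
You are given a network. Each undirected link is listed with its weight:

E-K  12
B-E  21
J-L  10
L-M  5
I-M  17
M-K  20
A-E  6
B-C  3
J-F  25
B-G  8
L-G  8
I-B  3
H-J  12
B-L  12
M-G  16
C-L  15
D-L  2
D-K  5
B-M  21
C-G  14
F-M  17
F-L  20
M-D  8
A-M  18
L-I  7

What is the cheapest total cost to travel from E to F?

Compare a few routes:
E - K - D - L - M - F: 12+5+2+5+17 = 41
E - K - D - L - F: 12+5+2+20 = 39
E - A - M - F: 6+18+17 = 41
Cheapest is E - K - D - L - F at 39.

39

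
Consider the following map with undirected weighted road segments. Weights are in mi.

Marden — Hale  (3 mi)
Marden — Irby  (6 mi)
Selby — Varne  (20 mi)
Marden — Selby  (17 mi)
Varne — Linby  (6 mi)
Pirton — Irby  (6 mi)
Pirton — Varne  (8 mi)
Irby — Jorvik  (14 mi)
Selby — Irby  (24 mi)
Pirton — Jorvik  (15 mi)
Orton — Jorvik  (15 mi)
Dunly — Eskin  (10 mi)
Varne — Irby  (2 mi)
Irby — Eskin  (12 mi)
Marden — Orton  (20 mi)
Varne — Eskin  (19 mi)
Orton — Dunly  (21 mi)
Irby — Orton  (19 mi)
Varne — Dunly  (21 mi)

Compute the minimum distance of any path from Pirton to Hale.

Running Dijkstra from Pirton:
Pirton: 0
Irby: 6  (via Pirton)
Varne: 8  (via Pirton)
Marden: 12  (via Irby)
Linby: 14  (via Varne)
Jorvik: 15  (via Pirton)
Hale: 15  (via Marden)
Shortest route: Pirton → Irby → Marden → Hale = 15 mi.

15 mi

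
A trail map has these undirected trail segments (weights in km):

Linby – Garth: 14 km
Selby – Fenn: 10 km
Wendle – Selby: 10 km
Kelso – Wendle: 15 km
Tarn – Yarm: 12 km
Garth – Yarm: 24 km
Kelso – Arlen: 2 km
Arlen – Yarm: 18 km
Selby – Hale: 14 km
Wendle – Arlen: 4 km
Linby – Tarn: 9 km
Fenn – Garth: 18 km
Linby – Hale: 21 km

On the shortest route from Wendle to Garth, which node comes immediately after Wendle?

Compare a few routes:
Wendle - Arlen - Yarm - Garth: 4+18+24 = 46
Wendle - Selby - Fenn - Garth: 10+10+18 = 38
Wendle - Kelso - Arlen - Yarm - Garth: 15+2+18+24 = 59
Wendle - Arlen - Yarm - Tarn - Linby - Garth: 4+18+12+9+14 = 57
Cheapest is Wendle - Selby - Fenn - Garth at 38 km.
So from Wendle the first move is to Selby.

Selby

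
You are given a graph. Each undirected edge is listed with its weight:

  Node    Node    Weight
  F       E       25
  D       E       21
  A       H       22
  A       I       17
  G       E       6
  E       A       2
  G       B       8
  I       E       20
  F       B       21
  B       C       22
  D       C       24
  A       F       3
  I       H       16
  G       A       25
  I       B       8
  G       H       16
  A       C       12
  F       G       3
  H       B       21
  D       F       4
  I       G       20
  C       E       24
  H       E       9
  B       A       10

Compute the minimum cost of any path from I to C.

Enumerating some paths:
I - B - A - C: 8+10+12 = 30
I - A - C: 17+12 = 29
I - B - G - F - A - C: 8+8+3+3+12 = 34
I - B - C: 8+22 = 30
Cheapest is I - A - C at 29.

29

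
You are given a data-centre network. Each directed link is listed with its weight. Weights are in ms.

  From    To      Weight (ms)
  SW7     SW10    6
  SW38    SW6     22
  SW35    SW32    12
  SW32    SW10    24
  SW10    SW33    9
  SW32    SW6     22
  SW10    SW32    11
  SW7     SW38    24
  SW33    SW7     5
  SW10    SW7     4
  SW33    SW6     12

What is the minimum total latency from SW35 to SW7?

40 ms

Candidate routes:
SW35 → SW32 → SW10 → SW7: 12+24+4 = 40
SW35 → SW32 → SW10 → SW33 → SW7: 12+24+9+5 = 50
The minimum is 40 ms via SW35 → SW32 → SW10 → SW7.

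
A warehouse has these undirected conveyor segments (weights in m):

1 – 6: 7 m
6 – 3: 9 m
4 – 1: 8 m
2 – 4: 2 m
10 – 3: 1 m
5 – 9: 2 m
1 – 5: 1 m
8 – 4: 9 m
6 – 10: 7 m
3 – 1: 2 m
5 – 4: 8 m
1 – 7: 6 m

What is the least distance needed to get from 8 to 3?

Settle nodes by increasing distance from 8:
8: 0
4: 9  (via 8)
2: 11  (via 4)
1: 17  (via 4)
5: 17  (via 4)
3: 19  (via 1)
Shortest route: 8–4–1–3 = 19 m.

19 m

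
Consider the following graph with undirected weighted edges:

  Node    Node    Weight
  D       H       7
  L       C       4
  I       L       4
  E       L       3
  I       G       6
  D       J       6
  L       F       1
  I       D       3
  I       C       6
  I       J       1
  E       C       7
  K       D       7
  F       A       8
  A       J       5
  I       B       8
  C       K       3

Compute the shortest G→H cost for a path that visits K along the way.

Shortest G→K: G → I → C → K = 15
Shortest K→H: K → D → H = 14
Total via K: 15 + 14 = 29.

29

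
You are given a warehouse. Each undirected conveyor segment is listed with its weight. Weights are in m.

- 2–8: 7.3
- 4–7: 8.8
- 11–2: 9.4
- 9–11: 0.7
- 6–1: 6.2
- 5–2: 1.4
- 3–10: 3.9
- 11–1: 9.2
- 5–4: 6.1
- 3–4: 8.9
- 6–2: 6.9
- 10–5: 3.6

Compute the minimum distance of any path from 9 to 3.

Running Dijkstra from 9:
9: 0
11: 0.7  (via 9)
1: 9.9  (via 11)
2: 10.1  (via 11)
5: 11.5  (via 2)
10: 15.1  (via 5)
6: 16.1  (via 1)
8: 17.4  (via 2)
4: 17.6  (via 5)
3: 19  (via 10)
Shortest route: 9–11–2–5–10–3 = 19 m.

19 m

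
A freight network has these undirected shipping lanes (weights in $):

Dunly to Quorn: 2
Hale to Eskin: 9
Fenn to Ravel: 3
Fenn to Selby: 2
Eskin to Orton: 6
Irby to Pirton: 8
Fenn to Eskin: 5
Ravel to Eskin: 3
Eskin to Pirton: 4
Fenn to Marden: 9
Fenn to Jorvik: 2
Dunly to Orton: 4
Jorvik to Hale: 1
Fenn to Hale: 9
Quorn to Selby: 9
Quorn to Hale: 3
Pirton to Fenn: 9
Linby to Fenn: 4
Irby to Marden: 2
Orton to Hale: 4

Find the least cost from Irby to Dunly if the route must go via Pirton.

Shortest Irby→Pirton: Irby → Pirton = 8
Shortest Pirton→Dunly: Pirton → Eskin → Orton → Dunly = 14
Total via Pirton: 8 + 14 = $22.

$22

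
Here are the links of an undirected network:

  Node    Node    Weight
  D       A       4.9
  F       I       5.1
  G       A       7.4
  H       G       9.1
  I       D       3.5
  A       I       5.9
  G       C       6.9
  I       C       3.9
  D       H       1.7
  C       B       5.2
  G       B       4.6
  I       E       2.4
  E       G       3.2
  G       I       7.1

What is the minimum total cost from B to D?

12.6

Compare a few routes:
B → G → E → I → D: 4.6+3.2+2.4+3.5 = 13.7
B → G → I → D: 4.6+7.1+3.5 = 15.2
B → C → I → D: 5.2+3.9+3.5 = 12.6
Cheapest is B → C → I → D at 12.6.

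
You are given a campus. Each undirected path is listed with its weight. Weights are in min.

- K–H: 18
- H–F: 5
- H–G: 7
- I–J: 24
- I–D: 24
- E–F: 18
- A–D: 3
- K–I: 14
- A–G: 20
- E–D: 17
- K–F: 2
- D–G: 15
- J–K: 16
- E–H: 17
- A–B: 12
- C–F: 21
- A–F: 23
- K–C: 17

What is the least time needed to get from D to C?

45 min

Compare a few routes:
D → A → F → K → C: 3+23+2+17 = 45
D → G → H → F → K → C: 15+7+5+2+17 = 46
The minimum is 45 min via D → A → F → K → C.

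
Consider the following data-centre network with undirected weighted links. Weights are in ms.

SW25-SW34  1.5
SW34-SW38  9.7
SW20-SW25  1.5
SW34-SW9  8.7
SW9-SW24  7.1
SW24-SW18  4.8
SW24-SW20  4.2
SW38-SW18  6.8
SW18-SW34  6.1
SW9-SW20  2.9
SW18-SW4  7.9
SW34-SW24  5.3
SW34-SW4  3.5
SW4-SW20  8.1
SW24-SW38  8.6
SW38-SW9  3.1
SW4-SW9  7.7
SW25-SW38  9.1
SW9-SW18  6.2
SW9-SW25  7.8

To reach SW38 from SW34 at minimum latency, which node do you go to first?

Enumerating some paths:
SW34 → SW25 → SW20 → SW9 → SW38: 1.5+1.5+2.9+3.1 = 9
SW34 → SW25 → SW38: 1.5+9.1 = 10.6
SW34 → SW38: 9.7 = 9.7
Cheapest is SW34 → SW25 → SW20 → SW9 → SW38 at 9 ms.
So from SW34 the first move is to SW25.

SW25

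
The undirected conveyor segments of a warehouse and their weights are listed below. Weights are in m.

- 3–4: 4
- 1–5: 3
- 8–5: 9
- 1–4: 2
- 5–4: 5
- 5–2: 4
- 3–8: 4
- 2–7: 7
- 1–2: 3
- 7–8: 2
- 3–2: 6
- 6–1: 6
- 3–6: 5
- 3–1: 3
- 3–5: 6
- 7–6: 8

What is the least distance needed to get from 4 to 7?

Enumerating some paths:
4 - 3 - 8 - 7: 4+4+2 = 10
4 - 1 - 3 - 8 - 7: 2+3+4+2 = 11
4 - 1 - 2 - 7: 2+3+7 = 12
4 - 1 - 5 - 8 - 7: 2+3+9+2 = 16
Cheapest is 4 - 3 - 8 - 7 at 10 m.

10 m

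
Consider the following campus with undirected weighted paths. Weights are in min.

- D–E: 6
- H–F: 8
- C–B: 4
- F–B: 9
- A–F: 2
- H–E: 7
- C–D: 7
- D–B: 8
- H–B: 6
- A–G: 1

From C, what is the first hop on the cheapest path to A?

Candidate routes:
C - D - E - H - F - A: 7+6+7+8+2 = 30
C - D - B - F - A: 7+8+9+2 = 26
C - B - F - A: 4+9+2 = 15
C - B - H - F - A: 4+6+8+2 = 20
The minimum is 15 min via C - B - F - A.
So from C the first move is to B.

B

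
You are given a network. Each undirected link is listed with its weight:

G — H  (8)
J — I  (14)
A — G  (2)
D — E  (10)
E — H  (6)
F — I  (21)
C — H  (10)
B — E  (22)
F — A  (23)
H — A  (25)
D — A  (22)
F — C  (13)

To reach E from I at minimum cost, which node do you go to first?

F

Candidate routes:
I–F–A–G–H–E: 21+23+2+8+6 = 60
I–F–C–H–E: 21+13+10+6 = 50
The minimum is 50 via I–F–C–H–E.
So from I the first move is to F.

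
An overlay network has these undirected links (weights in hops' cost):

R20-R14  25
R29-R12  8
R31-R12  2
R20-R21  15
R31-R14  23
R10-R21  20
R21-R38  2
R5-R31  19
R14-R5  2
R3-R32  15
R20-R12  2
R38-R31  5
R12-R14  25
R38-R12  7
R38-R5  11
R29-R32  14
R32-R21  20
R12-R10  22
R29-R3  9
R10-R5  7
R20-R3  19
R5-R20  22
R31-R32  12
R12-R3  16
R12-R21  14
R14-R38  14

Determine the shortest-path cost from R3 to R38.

Enumerating some paths:
R3–R12–R38: 16+7 = 23
R3–R29–R12–R38: 9+8+7 = 24
Cheapest is R3–R12–R38 at 23 hops' cost.

23 hops' cost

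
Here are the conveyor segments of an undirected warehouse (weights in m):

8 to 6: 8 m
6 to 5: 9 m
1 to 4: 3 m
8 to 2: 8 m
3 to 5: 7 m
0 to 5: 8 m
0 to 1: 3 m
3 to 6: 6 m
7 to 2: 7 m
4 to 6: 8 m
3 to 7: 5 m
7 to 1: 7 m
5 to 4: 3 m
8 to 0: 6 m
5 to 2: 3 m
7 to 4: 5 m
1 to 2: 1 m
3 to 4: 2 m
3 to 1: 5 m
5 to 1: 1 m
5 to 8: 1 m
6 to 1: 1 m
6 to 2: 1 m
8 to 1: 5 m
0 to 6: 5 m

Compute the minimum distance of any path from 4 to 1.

Candidate routes:
4 → 5 → 1: 3+1 = 4
4 → 1: 3 = 3
Cheapest is 4 → 1 at 3 m.

3 m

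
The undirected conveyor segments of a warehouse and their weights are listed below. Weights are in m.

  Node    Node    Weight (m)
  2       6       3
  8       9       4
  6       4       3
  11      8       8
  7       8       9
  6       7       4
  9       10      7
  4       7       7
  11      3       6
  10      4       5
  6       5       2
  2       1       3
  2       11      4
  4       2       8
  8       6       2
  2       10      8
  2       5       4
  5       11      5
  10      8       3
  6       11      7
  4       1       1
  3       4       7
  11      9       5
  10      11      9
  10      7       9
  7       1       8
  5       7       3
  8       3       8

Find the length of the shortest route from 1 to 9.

Running Dijkstra from 1:
1: 0
4: 1  (via 1)
2: 3  (via 1)
6: 4  (via 4)
5: 6  (via 6)
8: 6  (via 6)
10: 6  (via 4)
11: 7  (via 2)
3: 8  (via 4)
7: 8  (via 1)
9: 10  (via 8)
Shortest route: 1–4–6–8–9 = 10 m.

10 m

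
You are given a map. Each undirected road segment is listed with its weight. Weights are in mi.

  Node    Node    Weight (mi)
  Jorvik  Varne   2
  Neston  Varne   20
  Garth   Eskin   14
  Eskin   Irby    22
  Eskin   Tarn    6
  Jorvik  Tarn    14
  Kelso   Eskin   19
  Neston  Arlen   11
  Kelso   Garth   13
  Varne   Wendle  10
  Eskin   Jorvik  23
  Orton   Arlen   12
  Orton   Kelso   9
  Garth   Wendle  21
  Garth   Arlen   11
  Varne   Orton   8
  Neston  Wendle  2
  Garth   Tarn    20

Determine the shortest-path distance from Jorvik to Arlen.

Candidate routes:
Jorvik–Varne–Neston–Arlen: 2+20+11 = 33
Jorvik–Varne–Wendle–Neston–Arlen: 2+10+2+11 = 25
Jorvik–Varne–Orton–Kelso–Garth–Arlen: 2+8+9+13+11 = 43
Jorvik–Varne–Orton–Arlen: 2+8+12 = 22
The minimum is 22 mi via Jorvik–Varne–Orton–Arlen.

22 mi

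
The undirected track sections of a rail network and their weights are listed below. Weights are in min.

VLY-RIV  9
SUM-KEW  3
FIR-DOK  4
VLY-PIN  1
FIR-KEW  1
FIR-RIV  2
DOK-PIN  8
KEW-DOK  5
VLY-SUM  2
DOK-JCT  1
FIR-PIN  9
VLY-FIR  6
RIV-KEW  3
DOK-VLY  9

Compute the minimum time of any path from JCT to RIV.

Running Dijkstra from JCT:
JCT: 0
DOK: 1  (via JCT)
FIR: 5  (via DOK)
KEW: 6  (via DOK)
RIV: 7  (via FIR)
Shortest route: JCT–DOK–FIR–RIV = 7 min.

7 min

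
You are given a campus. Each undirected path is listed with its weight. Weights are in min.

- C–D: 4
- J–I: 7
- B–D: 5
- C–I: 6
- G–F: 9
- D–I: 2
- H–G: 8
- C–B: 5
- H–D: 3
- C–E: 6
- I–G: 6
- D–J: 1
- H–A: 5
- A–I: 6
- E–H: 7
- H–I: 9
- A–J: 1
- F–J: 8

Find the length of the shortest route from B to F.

14 min

Shortest distances from B:
B: 0
C: 5  (via B)
D: 5  (via B)
J: 6  (via D)
A: 7  (via J)
I: 7  (via D)
H: 8  (via D)
E: 11  (via C)
G: 13  (via I)
F: 14  (via J)
Shortest route: B–D–J–F = 14 min.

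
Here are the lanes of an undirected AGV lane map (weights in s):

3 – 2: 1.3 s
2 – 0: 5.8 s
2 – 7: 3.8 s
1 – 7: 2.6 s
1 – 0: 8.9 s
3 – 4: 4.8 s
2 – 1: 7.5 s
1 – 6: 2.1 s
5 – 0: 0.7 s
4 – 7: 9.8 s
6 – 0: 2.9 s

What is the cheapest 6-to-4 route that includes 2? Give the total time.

14.6 s

Shortest 6→2: 6 → 1 → 7 → 2 = 8.5
Best 2 to 4: 2 → 3 → 4 costing 6.1
Total via 2: 8.5 + 6.1 = 14.6 s.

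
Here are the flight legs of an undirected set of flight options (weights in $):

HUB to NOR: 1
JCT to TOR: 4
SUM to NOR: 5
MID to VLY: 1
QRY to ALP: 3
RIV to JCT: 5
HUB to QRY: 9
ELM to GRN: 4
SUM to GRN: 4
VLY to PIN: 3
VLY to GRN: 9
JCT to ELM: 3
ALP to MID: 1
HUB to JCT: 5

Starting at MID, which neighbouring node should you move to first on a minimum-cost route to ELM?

VLY

Candidate routes:
MID - ALP - QRY - HUB - JCT - ELM: 1+3+9+5+3 = 21
MID - ALP - QRY - HUB - NOR - SUM - GRN - ELM: 1+3+9+1+5+4+4 = 27
MID - VLY - GRN - ELM: 1+9+4 = 14
Cheapest is MID - VLY - GRN - ELM at $14.
So from MID the first move is to VLY.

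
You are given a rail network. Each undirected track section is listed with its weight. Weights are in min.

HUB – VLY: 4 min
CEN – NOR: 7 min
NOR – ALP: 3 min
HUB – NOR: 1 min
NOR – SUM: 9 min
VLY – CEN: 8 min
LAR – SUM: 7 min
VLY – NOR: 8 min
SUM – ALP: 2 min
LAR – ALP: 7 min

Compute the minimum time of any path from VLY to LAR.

Enumerating some paths:
VLY - HUB - NOR - ALP - LAR: 4+1+3+7 = 15
VLY - HUB - NOR - ALP - SUM - LAR: 4+1+3+2+7 = 17
Cheapest is VLY - HUB - NOR - ALP - LAR at 15 min.

15 min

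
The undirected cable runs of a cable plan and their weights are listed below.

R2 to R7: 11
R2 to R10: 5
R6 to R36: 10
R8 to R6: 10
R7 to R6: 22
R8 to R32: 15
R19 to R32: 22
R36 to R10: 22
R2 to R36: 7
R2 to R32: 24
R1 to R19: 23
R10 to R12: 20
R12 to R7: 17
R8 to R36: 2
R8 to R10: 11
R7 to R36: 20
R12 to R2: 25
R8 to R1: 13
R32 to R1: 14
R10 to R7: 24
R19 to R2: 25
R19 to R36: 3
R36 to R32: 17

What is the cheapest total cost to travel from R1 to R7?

Enumerating some paths:
R1 → R8 → R36 → R7: 13+2+20 = 35
R1 → R19 → R36 → R2 → R7: 23+3+7+11 = 44
R1 → R8 → R10 → R2 → R7: 13+11+5+11 = 40
R1 → R8 → R36 → R2 → R7: 13+2+7+11 = 33
The minimum is 33 via R1 → R8 → R36 → R2 → R7.

33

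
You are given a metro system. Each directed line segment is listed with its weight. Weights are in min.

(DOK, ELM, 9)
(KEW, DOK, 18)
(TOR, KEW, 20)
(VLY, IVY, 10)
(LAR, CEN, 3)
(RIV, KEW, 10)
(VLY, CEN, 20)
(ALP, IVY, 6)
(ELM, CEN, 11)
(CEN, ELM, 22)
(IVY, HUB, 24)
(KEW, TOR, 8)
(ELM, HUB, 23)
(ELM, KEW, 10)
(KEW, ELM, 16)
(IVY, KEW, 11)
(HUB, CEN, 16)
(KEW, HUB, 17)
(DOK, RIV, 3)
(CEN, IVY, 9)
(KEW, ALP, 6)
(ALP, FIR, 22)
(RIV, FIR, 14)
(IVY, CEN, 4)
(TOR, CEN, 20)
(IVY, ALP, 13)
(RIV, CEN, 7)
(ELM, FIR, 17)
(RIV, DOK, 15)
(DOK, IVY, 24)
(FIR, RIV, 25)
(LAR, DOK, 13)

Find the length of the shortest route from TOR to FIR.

Settle nodes by increasing distance from TOR:
TOR: 0
KEW: 20  (via TOR)
CEN: 20  (via TOR)
ALP: 26  (via KEW)
IVY: 29  (via CEN)
ELM: 36  (via KEW)
HUB: 37  (via KEW)
DOK: 38  (via KEW)
RIV: 41  (via DOK)
FIR: 48  (via ALP)
Shortest route: TOR → KEW → ALP → FIR = 48 min.

48 min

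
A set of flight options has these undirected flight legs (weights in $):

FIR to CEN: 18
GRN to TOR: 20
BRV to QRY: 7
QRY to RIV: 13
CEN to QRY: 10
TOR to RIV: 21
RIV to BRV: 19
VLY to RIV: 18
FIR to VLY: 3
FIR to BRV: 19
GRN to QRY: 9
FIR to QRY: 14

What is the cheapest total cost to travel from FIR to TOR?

Running Dijkstra from FIR:
FIR: 0
VLY: 3  (via FIR)
QRY: 14  (via FIR)
CEN: 18  (via FIR)
BRV: 19  (via FIR)
RIV: 21  (via VLY)
GRN: 23  (via QRY)
TOR: 42  (via RIV)
Shortest route: FIR → VLY → RIV → TOR = $42.

$42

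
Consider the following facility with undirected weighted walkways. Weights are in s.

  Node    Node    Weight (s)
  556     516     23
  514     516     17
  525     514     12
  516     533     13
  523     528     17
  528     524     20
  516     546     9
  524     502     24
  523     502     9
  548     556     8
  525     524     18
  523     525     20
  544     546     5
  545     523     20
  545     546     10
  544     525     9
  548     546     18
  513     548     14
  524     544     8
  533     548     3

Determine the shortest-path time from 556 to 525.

Settle nodes by increasing distance from 556:
556: 0
548: 8  (via 556)
533: 11  (via 548)
513: 22  (via 548)
516: 23  (via 556)
546: 26  (via 548)
544: 31  (via 546)
545: 36  (via 546)
524: 39  (via 544)
514: 40  (via 516)
525: 40  (via 544)
Shortest route: 556–548–546–544–525 = 40 s.

40 s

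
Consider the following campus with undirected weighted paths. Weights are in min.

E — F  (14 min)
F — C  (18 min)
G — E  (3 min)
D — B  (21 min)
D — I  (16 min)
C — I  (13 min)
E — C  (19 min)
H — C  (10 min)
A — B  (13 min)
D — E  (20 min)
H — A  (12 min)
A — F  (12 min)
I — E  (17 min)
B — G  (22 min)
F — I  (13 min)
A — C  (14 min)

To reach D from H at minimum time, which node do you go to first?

Enumerating some paths:
H–C–I–D: 10+13+16 = 39
H–C–E–D: 10+19+20 = 49
H–A–B–D: 12+13+21 = 46
Cheapest is H–C–I–D at 39 min.
So from H the first move is to C.

C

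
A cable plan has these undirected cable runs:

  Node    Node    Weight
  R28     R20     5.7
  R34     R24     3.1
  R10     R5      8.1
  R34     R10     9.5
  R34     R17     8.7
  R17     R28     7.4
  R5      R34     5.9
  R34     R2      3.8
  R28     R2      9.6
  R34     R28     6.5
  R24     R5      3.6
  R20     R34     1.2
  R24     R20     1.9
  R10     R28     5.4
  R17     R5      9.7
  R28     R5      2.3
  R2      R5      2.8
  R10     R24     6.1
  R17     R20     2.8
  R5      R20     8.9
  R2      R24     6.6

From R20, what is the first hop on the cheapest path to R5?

Enumerating some paths:
R20 → R34 → R5: 1.2+5.9 = 7.1
R20 → R24 → R5: 1.9+3.6 = 5.5
Cheapest is R20 → R24 → R5 at 5.5.
So from R20 the first move is to R24.

R24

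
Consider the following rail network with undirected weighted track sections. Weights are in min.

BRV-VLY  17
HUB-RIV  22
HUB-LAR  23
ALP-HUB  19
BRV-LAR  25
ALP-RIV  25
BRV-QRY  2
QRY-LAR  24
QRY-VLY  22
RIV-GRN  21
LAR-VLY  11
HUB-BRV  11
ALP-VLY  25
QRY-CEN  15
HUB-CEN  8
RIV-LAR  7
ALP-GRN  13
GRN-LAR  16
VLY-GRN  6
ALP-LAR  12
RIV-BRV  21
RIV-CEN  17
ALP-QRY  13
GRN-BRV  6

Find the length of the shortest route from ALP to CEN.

27 min

Settle nodes by increasing distance from ALP:
ALP: 0
LAR: 12  (via ALP)
GRN: 13  (via ALP)
QRY: 13  (via ALP)
BRV: 15  (via QRY)
HUB: 19  (via ALP)
VLY: 19  (via GRN)
RIV: 19  (via LAR)
CEN: 27  (via HUB)
Shortest route: ALP → HUB → CEN = 27 min.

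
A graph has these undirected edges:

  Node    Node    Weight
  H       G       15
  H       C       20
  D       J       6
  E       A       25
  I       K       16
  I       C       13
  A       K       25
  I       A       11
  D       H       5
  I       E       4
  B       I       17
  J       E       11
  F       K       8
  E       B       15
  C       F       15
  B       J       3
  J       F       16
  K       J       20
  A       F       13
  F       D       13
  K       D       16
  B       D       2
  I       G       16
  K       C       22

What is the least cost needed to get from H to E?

Compare a few routes:
H - D - B - I - E: 5+2+17+4 = 28
H - D - B - E: 5+2+15 = 22
H - D - B - J - E: 5+2+3+11 = 21
H - D - J - E: 5+6+11 = 22
Cheapest is H - D - B - J - E at 21.

21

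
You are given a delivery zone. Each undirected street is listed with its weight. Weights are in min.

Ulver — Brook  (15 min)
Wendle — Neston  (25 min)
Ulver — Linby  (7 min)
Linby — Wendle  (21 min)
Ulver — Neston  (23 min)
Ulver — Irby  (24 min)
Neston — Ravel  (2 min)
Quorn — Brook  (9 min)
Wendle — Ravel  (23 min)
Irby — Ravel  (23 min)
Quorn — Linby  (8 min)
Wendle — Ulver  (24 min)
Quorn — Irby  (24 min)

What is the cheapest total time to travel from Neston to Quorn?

38 min

Enumerating some paths:
Neston → Ulver → Linby → Quorn: 23+7+8 = 38
Neston → Ravel → Irby → Quorn: 2+23+24 = 49
Neston → Ulver → Brook → Quorn: 23+15+9 = 47
Cheapest is Neston → Ulver → Linby → Quorn at 38 min.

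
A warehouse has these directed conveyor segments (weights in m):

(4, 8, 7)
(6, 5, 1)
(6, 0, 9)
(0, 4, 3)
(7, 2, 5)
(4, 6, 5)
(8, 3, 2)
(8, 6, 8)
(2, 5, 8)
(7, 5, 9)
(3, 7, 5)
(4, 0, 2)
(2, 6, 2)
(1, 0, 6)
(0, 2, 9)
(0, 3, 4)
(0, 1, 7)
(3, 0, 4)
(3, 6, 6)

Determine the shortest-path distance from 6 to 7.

Candidate routes:
6 - 0 - 4 - 8 - 3 - 7: 9+3+7+2+5 = 26
6 - 0 - 3 - 7: 9+4+5 = 18
The minimum is 18 m via 6 - 0 - 3 - 7.

18 m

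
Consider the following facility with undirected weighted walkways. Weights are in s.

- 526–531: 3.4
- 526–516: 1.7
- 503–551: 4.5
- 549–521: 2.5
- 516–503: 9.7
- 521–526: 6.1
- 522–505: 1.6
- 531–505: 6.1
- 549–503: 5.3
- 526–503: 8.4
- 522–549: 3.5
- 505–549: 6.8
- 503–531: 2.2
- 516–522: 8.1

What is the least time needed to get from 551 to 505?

12.8 s

Running Dijkstra from 551:
551: 0
503: 4.5  (via 551)
531: 6.7  (via 503)
549: 9.8  (via 503)
526: 10.1  (via 531)
516: 11.8  (via 526)
521: 12.3  (via 549)
505: 12.8  (via 531)
Shortest route: 551–503–531–505 = 12.8 s.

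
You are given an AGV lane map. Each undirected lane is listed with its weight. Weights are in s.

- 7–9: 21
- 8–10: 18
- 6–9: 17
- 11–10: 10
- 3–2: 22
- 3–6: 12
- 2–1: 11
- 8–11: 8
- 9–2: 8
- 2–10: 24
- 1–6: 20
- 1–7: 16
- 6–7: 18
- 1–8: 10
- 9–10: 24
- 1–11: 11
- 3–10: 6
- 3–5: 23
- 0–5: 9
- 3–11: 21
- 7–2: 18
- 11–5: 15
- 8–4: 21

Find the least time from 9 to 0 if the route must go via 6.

Best 9 to 6: 9 → 6 costing 17
Best 6 to 0: 6 → 3 → 5 → 0 costing 44
Total via 6: 17 + 44 = 61 s.

61 s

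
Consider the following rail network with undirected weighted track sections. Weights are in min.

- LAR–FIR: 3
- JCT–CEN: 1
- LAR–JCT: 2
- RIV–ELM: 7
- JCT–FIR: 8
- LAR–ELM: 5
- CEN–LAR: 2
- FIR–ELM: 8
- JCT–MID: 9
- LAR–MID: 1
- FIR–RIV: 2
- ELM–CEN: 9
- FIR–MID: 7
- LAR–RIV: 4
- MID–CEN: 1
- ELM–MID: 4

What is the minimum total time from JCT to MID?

Running Dijkstra from JCT:
JCT: 0
CEN: 1  (via JCT)
LAR: 2  (via JCT)
MID: 2  (via CEN)
Shortest route: JCT → CEN → MID = 2 min.

2 min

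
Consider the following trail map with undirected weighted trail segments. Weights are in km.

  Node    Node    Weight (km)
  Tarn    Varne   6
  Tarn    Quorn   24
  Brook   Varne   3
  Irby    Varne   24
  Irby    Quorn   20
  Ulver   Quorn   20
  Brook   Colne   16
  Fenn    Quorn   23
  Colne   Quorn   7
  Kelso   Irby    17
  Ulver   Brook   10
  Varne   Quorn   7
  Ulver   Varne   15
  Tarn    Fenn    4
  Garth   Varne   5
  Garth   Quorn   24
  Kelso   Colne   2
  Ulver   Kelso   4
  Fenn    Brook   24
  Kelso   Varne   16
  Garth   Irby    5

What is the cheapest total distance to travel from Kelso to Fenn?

Candidate routes:
Kelso–Ulver–Brook–Varne–Tarn–Fenn: 4+10+3+6+4 = 27
Kelso–Varne–Tarn–Fenn: 16+6+4 = 26
The minimum is 26 km via Kelso–Varne–Tarn–Fenn.

26 km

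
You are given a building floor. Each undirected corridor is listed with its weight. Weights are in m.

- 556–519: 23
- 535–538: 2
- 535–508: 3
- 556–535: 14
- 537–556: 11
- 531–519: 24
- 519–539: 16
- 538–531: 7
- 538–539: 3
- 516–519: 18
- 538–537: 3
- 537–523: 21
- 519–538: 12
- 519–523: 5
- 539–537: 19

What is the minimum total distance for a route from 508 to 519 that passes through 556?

40 m

Best 508 to 556: 508–535–556 costing 17
Best 556 to 519: 556–519 costing 23
Total via 556: 17 + 23 = 40 m.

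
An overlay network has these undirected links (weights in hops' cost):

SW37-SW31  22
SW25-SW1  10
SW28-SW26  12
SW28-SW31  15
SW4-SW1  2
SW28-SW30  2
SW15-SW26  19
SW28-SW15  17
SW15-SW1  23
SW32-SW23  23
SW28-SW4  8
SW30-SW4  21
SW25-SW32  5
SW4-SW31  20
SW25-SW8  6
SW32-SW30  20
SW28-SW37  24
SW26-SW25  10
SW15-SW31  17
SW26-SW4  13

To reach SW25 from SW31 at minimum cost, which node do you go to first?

SW4

Compare a few routes:
SW31 → SW28 → SW26 → SW25: 15+12+10 = 37
SW31 → SW4 → SW1 → SW25: 20+2+10 = 32
SW31 → SW28 → SW30 → SW32 → SW25: 15+2+20+5 = 42
SW31 → SW28 → SW4 → SW1 → SW25: 15+8+2+10 = 35
Cheapest is SW31 → SW4 → SW1 → SW25 at 32 hops' cost.
So from SW31 the first move is to SW4.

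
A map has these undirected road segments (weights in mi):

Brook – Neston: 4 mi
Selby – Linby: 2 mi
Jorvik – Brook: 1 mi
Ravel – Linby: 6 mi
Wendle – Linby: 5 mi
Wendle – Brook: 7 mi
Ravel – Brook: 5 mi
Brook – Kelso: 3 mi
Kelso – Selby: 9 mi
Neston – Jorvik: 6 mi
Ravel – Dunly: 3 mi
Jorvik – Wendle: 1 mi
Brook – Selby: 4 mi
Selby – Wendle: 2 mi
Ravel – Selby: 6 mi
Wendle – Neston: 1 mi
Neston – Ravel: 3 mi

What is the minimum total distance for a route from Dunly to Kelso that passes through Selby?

16 mi

Shortest Dunly→Selby: Dunly → Ravel → Selby = 9
Shortest Selby→Kelso: Selby → Brook → Kelso = 7
Total via Selby: 9 + 7 = 16 mi.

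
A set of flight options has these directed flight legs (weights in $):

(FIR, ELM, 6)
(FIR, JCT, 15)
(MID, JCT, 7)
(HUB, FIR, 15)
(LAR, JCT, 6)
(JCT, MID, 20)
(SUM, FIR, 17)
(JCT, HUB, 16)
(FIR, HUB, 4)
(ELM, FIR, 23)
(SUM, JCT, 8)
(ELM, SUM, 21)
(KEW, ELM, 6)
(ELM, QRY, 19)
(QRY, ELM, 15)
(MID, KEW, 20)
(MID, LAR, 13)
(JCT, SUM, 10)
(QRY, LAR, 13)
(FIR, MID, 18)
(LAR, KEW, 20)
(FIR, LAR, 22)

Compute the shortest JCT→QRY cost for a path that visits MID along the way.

Best JCT to MID: JCT–MID costing 20
Best MID to QRY: MID–KEW–ELM–QRY costing 45
Total via MID: 20 + 45 = $65.

$65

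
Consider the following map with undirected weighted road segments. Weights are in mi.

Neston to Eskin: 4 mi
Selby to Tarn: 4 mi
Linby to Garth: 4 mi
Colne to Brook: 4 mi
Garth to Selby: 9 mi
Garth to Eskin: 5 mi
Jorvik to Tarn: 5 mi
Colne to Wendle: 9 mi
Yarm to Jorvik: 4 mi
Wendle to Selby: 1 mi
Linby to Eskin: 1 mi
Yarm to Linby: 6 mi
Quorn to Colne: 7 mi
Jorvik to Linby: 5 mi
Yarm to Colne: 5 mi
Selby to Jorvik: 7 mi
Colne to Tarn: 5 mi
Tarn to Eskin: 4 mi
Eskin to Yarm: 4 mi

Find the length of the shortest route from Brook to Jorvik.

Shortest distances from Brook:
Brook: 0
Colne: 4  (via Brook)
Tarn: 9  (via Colne)
Yarm: 9  (via Colne)
Quorn: 11  (via Colne)
Eskin: 13  (via Tarn)
Selby: 13  (via Tarn)
Wendle: 13  (via Colne)
Jorvik: 13  (via Yarm)
Shortest route: Brook–Colne–Yarm–Jorvik = 13 mi.

13 mi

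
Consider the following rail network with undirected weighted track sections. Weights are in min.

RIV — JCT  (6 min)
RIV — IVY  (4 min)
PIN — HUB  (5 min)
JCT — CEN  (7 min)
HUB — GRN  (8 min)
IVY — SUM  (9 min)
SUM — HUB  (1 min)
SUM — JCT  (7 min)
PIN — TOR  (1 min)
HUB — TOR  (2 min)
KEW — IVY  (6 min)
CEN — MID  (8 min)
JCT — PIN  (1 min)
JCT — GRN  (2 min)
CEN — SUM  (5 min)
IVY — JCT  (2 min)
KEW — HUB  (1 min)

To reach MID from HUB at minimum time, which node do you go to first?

SUM

Enumerating some paths:
HUB–PIN–JCT–CEN–MID: 5+1+7+8 = 21
HUB–TOR–PIN–JCT–CEN–MID: 2+1+1+7+8 = 19
HUB–SUM–CEN–MID: 1+5+8 = 14
The minimum is 14 min via HUB–SUM–CEN–MID.
So from HUB the first move is to SUM.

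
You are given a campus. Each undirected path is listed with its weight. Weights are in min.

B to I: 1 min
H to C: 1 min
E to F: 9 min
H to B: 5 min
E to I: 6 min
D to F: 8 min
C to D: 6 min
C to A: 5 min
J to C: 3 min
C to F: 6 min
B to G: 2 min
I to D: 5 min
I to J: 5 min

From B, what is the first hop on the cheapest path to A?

Compare a few routes:
B → I → J → C → A: 1+5+3+5 = 14
B → H → C → A: 5+1+5 = 11
B → I → D → C → A: 1+5+6+5 = 17
The minimum is 11 min via B → H → C → A.
So from B the first move is to H.

H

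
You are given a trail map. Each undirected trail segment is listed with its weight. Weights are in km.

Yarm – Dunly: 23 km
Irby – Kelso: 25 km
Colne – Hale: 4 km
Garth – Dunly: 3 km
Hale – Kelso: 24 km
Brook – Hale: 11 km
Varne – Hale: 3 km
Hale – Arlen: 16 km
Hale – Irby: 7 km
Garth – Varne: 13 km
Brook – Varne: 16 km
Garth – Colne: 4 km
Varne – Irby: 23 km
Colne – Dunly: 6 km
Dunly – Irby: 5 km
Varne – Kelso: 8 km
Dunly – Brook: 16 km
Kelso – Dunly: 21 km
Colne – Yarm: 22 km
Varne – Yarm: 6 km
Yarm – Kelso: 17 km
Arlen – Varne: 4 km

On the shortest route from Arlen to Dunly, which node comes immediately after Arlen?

Varne

Enumerating some paths:
Arlen → Varne → Hale → Colne → Dunly: 4+3+4+6 = 17
Arlen → Varne → Hale → Colne → Garth → Dunly: 4+3+4+4+3 = 18
The minimum is 17 km via Arlen → Varne → Hale → Colne → Dunly.
So from Arlen the first move is to Varne.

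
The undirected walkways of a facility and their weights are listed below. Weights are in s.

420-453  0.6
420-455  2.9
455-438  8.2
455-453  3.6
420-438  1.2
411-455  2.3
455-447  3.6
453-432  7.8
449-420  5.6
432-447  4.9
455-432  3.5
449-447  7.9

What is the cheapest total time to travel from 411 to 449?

10.8 s

Running Dijkstra from 411:
411: 0
455: 2.3  (via 411)
420: 5.2  (via 455)
432: 5.8  (via 455)
453: 5.8  (via 420)
447: 5.9  (via 455)
438: 6.4  (via 420)
449: 10.8  (via 420)
Shortest route: 411 → 455 → 420 → 449 = 10.8 s.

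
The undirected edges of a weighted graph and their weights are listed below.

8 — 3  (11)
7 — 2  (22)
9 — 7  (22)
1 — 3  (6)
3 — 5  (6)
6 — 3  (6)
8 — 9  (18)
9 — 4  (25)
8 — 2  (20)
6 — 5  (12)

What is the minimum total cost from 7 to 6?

Candidate routes:
7 → 9 → 8 → 3 → 6: 22+18+11+6 = 57
7 → 2 → 8 → 3 → 6: 22+20+11+6 = 59
Cheapest is 7 → 9 → 8 → 3 → 6 at 57.

57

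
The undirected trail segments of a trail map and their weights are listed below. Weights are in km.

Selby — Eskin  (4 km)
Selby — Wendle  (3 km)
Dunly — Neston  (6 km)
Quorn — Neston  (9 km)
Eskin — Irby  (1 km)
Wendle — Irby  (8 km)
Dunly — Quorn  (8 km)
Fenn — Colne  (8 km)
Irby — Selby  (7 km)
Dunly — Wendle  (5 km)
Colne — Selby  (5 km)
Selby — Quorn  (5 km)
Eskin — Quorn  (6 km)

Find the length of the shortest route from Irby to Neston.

Enumerating some paths:
Irby → Eskin → Selby → Wendle → Dunly → Neston: 1+4+3+5+6 = 19
Irby → Eskin → Quorn → Neston: 1+6+9 = 16
The minimum is 16 km via Irby → Eskin → Quorn → Neston.

16 km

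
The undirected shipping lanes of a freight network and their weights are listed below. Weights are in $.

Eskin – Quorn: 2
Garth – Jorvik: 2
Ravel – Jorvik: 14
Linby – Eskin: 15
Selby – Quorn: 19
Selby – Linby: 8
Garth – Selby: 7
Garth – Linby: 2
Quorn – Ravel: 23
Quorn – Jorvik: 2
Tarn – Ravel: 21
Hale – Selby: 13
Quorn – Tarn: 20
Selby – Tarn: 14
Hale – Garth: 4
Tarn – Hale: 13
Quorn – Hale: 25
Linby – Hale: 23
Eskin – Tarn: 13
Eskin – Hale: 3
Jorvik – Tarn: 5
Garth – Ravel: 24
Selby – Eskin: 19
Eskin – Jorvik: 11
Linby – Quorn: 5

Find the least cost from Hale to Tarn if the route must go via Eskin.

$12

Shortest Hale→Eskin: Hale → Eskin = 3
Shortest Eskin→Tarn: Eskin → Quorn → Jorvik → Tarn = 9
Total via Eskin: 3 + 9 = $12.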